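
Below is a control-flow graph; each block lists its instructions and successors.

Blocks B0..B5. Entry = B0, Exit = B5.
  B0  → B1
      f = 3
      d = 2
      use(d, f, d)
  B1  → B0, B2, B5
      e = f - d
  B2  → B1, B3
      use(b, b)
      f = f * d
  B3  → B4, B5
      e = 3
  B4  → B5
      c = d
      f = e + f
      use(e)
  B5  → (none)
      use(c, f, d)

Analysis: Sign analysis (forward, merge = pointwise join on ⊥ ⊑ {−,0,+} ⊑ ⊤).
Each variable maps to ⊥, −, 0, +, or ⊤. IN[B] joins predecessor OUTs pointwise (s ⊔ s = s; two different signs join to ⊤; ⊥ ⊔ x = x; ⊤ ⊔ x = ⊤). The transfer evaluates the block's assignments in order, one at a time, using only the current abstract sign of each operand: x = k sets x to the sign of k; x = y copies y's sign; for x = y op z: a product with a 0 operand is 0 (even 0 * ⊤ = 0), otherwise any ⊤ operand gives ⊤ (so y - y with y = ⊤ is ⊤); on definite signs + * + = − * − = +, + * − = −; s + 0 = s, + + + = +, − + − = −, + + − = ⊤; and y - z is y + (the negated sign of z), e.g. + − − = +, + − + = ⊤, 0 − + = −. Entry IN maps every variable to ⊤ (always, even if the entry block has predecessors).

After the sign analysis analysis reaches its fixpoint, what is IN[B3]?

Answer: {a: ⊤, b: ⊤, c: ⊤, d: +, e: ⊤, f: +}

Working:
Per-block solution:
  B0: | IN=(all ⊤) | OUT={d:+, f:+; rest ⊤}
  B1: | IN={d:+, f:+; rest ⊤} | OUT={d:+, f:+; rest ⊤}
  B2: | IN={d:+, f:+; rest ⊤} | OUT={d:+, f:+; rest ⊤}
  B3: | IN={d:+, f:+; rest ⊤} | OUT={d:+, e:+, f:+; rest ⊤}
  B4: | IN={d:+, e:+, f:+; rest ⊤} | OUT={c:+, d:+, e:+, f:+; rest ⊤}
  B5: | IN={d:+, f:+; rest ⊤} | OUT={d:+, f:+; rest ⊤}

Merge at B3: IN[B3] = OUT[B2] = {a: ⊤, b: ⊤, c: ⊤, d: +, e: ⊤, f: +}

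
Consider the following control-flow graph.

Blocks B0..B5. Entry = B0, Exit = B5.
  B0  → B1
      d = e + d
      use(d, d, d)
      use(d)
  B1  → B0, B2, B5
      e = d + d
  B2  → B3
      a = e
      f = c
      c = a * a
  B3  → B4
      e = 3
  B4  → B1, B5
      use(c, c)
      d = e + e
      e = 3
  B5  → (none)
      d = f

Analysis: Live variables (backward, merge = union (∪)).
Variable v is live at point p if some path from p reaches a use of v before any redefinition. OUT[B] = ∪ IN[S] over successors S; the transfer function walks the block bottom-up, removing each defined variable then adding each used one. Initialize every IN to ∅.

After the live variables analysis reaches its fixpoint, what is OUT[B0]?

Converged values:
  B0: | IN={c, d, e, f} | OUT={c, d, f}
  B1: | IN={c, d, f} | OUT={c, d, e, f}
  B2: | IN={c, e} | OUT={c, f}
  B3: | IN={c, f} | OUT={c, e, f}
  B4: | IN={c, e, f} | OUT={c, d, f}
  B5: | IN={f} | OUT={}

Merge at B0: OUT[B0] = IN[B1] = {c, d, f}

Answer: {c, d, f}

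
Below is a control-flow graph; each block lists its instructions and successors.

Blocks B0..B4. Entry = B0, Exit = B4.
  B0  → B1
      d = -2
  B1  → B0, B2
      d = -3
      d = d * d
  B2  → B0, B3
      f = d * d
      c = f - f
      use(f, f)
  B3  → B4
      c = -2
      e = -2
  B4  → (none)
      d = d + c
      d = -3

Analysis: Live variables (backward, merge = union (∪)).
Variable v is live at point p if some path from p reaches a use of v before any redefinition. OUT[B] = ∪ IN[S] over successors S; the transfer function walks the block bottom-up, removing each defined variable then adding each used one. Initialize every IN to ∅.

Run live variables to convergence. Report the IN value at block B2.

Answer: {d}

Derivation:
Converged values:
  B0:   IN={}   OUT={}
  B1:   IN={}   OUT={d}
  B2:   IN={d}   OUT={d}
  B3:   IN={d}   OUT={c, d}
  B4:   IN={c, d}   OUT={}

Merge at B2: OUT[B2] = IN[B0] ⊔ IN[B3] = {d}
Applying B2's transfer function to that OUT value gives IN[B2] (row B2 above).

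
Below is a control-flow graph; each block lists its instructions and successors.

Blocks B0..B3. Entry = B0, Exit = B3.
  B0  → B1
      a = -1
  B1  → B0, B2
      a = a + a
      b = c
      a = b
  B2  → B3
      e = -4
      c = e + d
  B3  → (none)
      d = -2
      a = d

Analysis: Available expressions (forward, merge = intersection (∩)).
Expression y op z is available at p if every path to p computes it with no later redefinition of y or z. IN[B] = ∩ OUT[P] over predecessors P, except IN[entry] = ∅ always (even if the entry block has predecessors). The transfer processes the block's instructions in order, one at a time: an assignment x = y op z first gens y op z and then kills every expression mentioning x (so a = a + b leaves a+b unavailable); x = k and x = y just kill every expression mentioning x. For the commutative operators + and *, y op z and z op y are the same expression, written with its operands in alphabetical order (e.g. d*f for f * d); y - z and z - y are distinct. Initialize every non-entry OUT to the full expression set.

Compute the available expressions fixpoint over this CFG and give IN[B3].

Answer: {d+e}

Derivation:
Per-block solution:
  B0: | IN={} | OUT={}
  B1: | IN={} | OUT={}
  B2: | IN={} | OUT={d+e}
  B3: | IN={d+e} | OUT={}

Merge at B3: IN[B3] = OUT[B2] = {d+e}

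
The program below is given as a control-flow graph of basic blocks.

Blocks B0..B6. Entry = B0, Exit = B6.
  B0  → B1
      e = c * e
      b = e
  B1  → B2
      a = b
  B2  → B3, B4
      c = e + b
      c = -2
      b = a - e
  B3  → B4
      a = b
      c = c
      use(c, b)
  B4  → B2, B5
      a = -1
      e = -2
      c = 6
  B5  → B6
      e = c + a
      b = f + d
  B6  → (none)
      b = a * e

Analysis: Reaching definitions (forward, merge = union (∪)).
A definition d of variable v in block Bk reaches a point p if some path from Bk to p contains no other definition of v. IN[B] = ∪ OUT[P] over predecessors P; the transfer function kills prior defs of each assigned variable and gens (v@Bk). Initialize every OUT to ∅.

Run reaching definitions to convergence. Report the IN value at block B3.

Answer: {a@B1, a@B4, b@B2, c@B2, e@B0, e@B4}

Working:
Per-block solution:
  B0:   IN={}   OUT={b@B0, e@B0}
  B1:   IN={b@B0, e@B0}   OUT={a@B1, b@B0, e@B0}
  B2:   IN={a@B1, a@B4, b@B0, b@B2, c@B4, e@B0, e@B4}   OUT={a@B1, a@B4, b@B2, c@B2, e@B0, e@B4}
  B3:   IN={a@B1, a@B4, b@B2, c@B2, e@B0, e@B4}   OUT={a@B3, b@B2, c@B3, e@B0, e@B4}
  B4:   IN={a@B1, a@B3, a@B4, b@B2, c@B2, c@B3, e@B0, e@B4}   OUT={a@B4, b@B2, c@B4, e@B4}
  B5:   IN={a@B4, b@B2, c@B4, e@B4}   OUT={a@B4, b@B5, c@B4, e@B5}
  B6:   IN={a@B4, b@B5, c@B4, e@B5}   OUT={a@B4, b@B6, c@B4, e@B5}

Merge at B3: IN[B3] = OUT[B2] = {a@B1, a@B4, b@B2, c@B2, e@B0, e@B4}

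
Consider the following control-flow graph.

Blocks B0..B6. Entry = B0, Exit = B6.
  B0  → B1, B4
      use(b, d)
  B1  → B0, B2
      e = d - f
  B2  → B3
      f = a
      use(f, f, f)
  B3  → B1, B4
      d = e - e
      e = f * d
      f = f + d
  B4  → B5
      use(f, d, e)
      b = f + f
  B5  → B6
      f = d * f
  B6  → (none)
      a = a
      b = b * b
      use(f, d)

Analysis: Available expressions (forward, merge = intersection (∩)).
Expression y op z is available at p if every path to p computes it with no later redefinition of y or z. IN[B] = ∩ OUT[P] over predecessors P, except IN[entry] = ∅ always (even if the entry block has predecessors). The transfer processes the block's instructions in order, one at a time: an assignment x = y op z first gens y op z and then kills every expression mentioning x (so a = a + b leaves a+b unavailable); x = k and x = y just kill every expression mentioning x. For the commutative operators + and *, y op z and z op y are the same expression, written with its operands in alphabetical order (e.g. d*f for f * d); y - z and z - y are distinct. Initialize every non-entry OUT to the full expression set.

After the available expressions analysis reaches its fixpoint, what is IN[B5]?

Fixpoint table:
  B0:  IN={}  OUT={}
  B1:  IN={}  OUT={d-f}
  B2:  IN={d-f}  OUT={}
  B3:  IN={}  OUT={}
  B4:  IN={}  OUT={f+f}
  B5:  IN={f+f}  OUT={}
  B6:  IN={}  OUT={}

Merge at B5: IN[B5] = OUT[B4] = {f+f}

Answer: {f+f}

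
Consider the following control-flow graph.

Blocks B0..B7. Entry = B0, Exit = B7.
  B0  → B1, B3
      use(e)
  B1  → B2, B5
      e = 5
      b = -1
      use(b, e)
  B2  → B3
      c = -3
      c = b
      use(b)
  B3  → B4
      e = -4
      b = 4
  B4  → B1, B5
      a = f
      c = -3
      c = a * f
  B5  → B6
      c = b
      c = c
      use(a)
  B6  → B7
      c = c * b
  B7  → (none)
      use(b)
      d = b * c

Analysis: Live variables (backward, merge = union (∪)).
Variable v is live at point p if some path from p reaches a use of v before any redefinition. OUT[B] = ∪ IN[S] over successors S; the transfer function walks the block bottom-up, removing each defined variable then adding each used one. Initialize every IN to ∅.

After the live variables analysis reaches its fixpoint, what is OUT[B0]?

Fixpoint table:
  B0: | IN={a, e, f} | OUT={a, f}
  B1: | IN={a, f} | OUT={a, b, f}
  B2: | IN={b, f} | OUT={f}
  B3: | IN={f} | OUT={b, f}
  B4: | IN={b, f} | OUT={a, b, f}
  B5: | IN={a, b} | OUT={b, c}
  B6: | IN={b, c} | OUT={b, c}
  B7: | IN={b, c} | OUT={}

Merge at B0: OUT[B0] = IN[B1] ⊔ IN[B3] = {a, f}

Answer: {a, f}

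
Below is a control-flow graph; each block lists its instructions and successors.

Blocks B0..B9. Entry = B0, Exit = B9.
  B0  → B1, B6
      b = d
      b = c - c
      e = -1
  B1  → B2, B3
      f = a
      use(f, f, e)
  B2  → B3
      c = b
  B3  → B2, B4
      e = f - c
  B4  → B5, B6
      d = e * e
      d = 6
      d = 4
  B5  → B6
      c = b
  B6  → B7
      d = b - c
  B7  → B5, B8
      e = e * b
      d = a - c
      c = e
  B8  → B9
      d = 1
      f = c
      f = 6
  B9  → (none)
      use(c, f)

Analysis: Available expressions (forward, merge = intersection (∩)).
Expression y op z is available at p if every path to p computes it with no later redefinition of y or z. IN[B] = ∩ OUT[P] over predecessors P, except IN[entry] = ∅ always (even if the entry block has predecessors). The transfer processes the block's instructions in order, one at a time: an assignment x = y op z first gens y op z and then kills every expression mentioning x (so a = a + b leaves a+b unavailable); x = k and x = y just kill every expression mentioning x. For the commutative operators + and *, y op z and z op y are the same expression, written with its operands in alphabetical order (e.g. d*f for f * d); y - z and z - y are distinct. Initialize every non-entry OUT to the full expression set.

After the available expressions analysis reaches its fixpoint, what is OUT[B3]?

Per-block solution:
  B0:  IN={}  OUT={c-c}
  B1:  IN={c-c}  OUT={c-c}
  B2:  IN={}  OUT={}
  B3:  IN={}  OUT={f-c}
  B4:  IN={f-c}  OUT={e*e, f-c}
  B5:  IN={}  OUT={}
  B6:  IN={}  OUT={b-c}
  B7:  IN={b-c}  OUT={}
  B8:  IN={}  OUT={}
  B9:  IN={}  OUT={}

Merge at B3: IN[B3] = OUT[B1] ∩ OUT[B2] = {}
Applying B3's transfer function to that IN value gives OUT[B3] (row B3 above).

Answer: {f-c}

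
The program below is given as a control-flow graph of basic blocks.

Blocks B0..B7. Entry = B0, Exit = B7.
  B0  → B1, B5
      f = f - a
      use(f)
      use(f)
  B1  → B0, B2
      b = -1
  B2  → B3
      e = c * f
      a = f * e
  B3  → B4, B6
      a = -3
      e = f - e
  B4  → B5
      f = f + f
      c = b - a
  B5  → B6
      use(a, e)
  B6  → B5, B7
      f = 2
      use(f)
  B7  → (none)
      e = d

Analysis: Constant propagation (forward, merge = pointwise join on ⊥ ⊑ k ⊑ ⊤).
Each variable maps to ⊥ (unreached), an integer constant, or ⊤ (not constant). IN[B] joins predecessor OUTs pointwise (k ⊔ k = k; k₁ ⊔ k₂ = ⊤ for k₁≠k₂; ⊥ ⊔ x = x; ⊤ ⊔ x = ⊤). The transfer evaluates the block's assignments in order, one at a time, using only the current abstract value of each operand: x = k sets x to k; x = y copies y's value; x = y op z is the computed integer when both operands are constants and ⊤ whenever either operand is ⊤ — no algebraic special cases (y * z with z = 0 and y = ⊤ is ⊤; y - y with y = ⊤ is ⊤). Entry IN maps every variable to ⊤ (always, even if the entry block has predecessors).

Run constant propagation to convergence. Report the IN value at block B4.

Answer: {a: -3, b: -1, c: ⊤, d: ⊤, e: ⊤, f: ⊤}

Derivation:
Converged values:
  B0: | IN=(all ⊤) | OUT=(all ⊤)
  B1: | IN=(all ⊤) | OUT={b:-1; rest ⊤}
  B2: | IN={b:-1; rest ⊤} | OUT={b:-1; rest ⊤}
  B3: | IN={b:-1; rest ⊤} | OUT={a:-3, b:-1; rest ⊤}
  B4: | IN={a:-3, b:-1; rest ⊤} | OUT={a:-3, b:-1, c:2; rest ⊤}
  B5: | IN=(all ⊤) | OUT=(all ⊤)
  B6: | IN=(all ⊤) | OUT={f:2; rest ⊤}
  B7: | IN={f:2; rest ⊤} | OUT={f:2; rest ⊤}

Merge at B4: IN[B4] = OUT[B3] = {a: -3, b: -1, c: ⊤, d: ⊤, e: ⊤, f: ⊤}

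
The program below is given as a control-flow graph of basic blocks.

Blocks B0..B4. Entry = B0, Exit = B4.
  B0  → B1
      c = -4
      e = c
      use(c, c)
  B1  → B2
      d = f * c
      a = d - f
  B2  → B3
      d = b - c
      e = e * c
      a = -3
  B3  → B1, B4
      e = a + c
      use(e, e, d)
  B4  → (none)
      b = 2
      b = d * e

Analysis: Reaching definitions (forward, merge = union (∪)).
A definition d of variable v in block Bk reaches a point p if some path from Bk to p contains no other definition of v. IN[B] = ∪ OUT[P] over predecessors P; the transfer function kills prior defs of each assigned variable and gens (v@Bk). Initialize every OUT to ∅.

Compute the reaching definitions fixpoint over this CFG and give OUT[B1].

Fixpoint table:
  B0:   IN={}   OUT={c@B0, e@B0}
  B1:   IN={a@B2, c@B0, d@B2, e@B0, e@B3}   OUT={a@B1, c@B0, d@B1, e@B0, e@B3}
  B2:   IN={a@B1, c@B0, d@B1, e@B0, e@B3}   OUT={a@B2, c@B0, d@B2, e@B2}
  B3:   IN={a@B2, c@B0, d@B2, e@B2}   OUT={a@B2, c@B0, d@B2, e@B3}
  B4:   IN={a@B2, c@B0, d@B2, e@B3}   OUT={a@B2, b@B4, c@B0, d@B2, e@B3}

Merge at B1: IN[B1] = OUT[B0] ⊔ OUT[B3] = {a@B2, c@B0, d@B2, e@B0, e@B3}
Applying B1's transfer function to that IN value gives OUT[B1] (row B1 above).

Answer: {a@B1, c@B0, d@B1, e@B0, e@B3}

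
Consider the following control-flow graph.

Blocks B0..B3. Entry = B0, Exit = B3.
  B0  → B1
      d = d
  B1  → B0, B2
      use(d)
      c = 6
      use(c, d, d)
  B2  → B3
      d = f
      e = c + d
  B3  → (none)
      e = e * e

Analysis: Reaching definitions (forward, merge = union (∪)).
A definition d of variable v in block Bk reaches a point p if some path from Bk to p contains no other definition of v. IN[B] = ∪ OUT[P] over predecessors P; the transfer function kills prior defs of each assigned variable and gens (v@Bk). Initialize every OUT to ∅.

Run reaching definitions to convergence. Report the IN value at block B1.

Answer: {c@B1, d@B0}

Working:
Fixpoint table:
  B0:   IN={c@B1, d@B0}   OUT={c@B1, d@B0}
  B1:   IN={c@B1, d@B0}   OUT={c@B1, d@B0}
  B2:   IN={c@B1, d@B0}   OUT={c@B1, d@B2, e@B2}
  B3:   IN={c@B1, d@B2, e@B2}   OUT={c@B1, d@B2, e@B3}

Merge at B1: IN[B1] = OUT[B0] = {c@B1, d@B0}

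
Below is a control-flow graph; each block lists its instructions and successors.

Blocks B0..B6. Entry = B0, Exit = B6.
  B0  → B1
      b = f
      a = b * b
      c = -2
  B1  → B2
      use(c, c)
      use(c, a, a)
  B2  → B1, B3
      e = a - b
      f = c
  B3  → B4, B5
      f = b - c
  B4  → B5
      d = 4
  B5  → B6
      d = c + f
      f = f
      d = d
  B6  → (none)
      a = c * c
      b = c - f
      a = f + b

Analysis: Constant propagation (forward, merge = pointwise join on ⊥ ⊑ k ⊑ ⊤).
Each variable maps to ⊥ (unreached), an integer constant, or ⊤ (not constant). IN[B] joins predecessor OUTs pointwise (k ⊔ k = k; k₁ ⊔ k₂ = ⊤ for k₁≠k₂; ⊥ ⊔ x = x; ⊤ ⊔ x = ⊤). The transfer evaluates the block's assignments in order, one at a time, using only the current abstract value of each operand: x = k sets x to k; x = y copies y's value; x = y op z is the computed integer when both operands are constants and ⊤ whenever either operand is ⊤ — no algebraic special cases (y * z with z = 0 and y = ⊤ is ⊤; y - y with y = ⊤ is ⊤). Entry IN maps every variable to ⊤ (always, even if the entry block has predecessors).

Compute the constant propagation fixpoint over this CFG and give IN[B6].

Converged values:
  B0: | IN=(all ⊤) | OUT={c:-2; rest ⊤}
  B1: | IN={c:-2; rest ⊤} | OUT={c:-2; rest ⊤}
  B2: | IN={c:-2; rest ⊤} | OUT={c:-2, f:-2; rest ⊤}
  B3: | IN={c:-2, f:-2; rest ⊤} | OUT={c:-2; rest ⊤}
  B4: | IN={c:-2; rest ⊤} | OUT={c:-2, d:4; rest ⊤}
  B5: | IN={c:-2; rest ⊤} | OUT={c:-2; rest ⊤}
  B6: | IN={c:-2; rest ⊤} | OUT={c:-2; rest ⊤}

Merge at B6: IN[B6] = OUT[B5] = {a: ⊤, b: ⊤, c: -2, d: ⊤, e: ⊤, f: ⊤}

Answer: {a: ⊤, b: ⊤, c: -2, d: ⊤, e: ⊤, f: ⊤}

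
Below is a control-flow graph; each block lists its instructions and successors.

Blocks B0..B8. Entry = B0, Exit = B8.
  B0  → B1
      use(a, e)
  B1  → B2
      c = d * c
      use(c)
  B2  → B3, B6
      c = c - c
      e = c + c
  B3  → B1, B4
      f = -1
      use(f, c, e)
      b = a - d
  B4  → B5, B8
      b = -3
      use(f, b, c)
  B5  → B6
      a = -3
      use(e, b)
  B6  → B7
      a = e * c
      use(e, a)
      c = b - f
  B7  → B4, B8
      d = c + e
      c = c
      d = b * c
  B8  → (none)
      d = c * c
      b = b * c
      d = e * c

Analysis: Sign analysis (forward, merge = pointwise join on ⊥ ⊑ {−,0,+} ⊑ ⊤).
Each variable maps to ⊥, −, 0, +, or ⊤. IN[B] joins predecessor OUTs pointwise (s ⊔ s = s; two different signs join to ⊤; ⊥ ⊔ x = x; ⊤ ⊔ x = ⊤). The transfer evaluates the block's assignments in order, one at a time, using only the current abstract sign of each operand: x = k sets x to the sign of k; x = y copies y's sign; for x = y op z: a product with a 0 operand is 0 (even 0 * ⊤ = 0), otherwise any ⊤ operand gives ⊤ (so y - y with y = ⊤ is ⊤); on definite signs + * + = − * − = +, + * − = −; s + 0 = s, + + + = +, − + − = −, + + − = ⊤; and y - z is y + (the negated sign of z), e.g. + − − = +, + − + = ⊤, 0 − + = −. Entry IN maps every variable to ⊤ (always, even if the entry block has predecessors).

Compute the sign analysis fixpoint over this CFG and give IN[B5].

Converged values:
  B0:  IN=(all ⊤)  OUT=(all ⊤)
  B1:  IN=(all ⊤)  OUT=(all ⊤)
  B2:  IN=(all ⊤)  OUT=(all ⊤)
  B3:  IN=(all ⊤)  OUT={f:-; rest ⊤}
  B4:  IN=(all ⊤)  OUT={b:-; rest ⊤}
  B5:  IN={b:-; rest ⊤}  OUT={a:-, b:-; rest ⊤}
  B6:  IN=(all ⊤)  OUT=(all ⊤)
  B7:  IN=(all ⊤)  OUT=(all ⊤)
  B8:  IN=(all ⊤)  OUT=(all ⊤)

Merge at B5: IN[B5] = OUT[B4] = {a: ⊤, b: -, c: ⊤, d: ⊤, e: ⊤, f: ⊤}

Answer: {a: ⊤, b: -, c: ⊤, d: ⊤, e: ⊤, f: ⊤}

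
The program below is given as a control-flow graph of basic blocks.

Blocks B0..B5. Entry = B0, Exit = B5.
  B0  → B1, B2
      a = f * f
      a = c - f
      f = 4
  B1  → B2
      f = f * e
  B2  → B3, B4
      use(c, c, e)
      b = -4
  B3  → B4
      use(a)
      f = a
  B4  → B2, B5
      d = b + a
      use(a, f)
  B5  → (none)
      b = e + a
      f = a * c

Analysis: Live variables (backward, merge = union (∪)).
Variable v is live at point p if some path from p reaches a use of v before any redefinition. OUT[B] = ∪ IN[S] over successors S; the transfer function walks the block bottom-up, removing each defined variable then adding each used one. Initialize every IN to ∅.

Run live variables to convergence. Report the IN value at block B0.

Converged values:
  B0:   IN={c, e, f}   OUT={a, c, e, f}
  B1:   IN={a, c, e, f}   OUT={a, c, e, f}
  B2:   IN={a, c, e, f}   OUT={a, b, c, e, f}
  B3:   IN={a, b, c, e}   OUT={a, b, c, e, f}
  B4:   IN={a, b, c, e, f}   OUT={a, c, e, f}
  B5:   IN={a, c, e}   OUT={}

Merge at B0: OUT[B0] = IN[B1] ⊔ IN[B2] = {a, c, e, f}
Applying B0's transfer function to that OUT value gives IN[B0] (row B0 above).

Answer: {c, e, f}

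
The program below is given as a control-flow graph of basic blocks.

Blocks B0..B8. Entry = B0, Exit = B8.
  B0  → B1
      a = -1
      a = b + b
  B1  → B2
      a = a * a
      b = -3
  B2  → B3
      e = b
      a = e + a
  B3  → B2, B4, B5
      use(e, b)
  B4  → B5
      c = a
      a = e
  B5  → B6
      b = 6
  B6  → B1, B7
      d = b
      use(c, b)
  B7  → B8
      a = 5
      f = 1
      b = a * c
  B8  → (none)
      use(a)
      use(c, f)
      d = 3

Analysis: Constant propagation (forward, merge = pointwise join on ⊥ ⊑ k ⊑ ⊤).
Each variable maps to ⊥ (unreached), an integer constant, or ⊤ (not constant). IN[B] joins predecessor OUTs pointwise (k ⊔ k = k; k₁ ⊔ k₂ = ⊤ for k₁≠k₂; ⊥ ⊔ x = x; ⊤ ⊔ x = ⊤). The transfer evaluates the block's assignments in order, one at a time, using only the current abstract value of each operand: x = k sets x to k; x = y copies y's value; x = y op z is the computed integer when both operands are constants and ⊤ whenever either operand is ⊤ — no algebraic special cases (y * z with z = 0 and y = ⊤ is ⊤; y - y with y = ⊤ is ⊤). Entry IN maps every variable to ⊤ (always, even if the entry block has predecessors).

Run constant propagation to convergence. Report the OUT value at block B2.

Fixpoint table:
  B0:  IN=(all ⊤)  OUT=(all ⊤)
  B1:  IN=(all ⊤)  OUT={b:-3; rest ⊤}
  B2:  IN={b:-3; rest ⊤}  OUT={b:-3, e:-3; rest ⊤}
  B3:  IN={b:-3, e:-3; rest ⊤}  OUT={b:-3, e:-3; rest ⊤}
  B4:  IN={b:-3, e:-3; rest ⊤}  OUT={a:-3, b:-3, e:-3; rest ⊤}
  B5:  IN={b:-3, e:-3; rest ⊤}  OUT={b:6, e:-3; rest ⊤}
  B6:  IN={b:6, e:-3; rest ⊤}  OUT={b:6, d:6, e:-3; rest ⊤}
  B7:  IN={b:6, d:6, e:-3; rest ⊤}  OUT={a:5, d:6, e:-3, f:1; rest ⊤}
  B8:  IN={a:5, d:6, e:-3, f:1; rest ⊤}  OUT={a:5, d:3, e:-3, f:1; rest ⊤}

Merge at B2: IN[B2] = OUT[B1] ⊔ OUT[B3] = {a: ⊤, b: -3, c: ⊤, d: ⊤, e: ⊤, f: ⊤}
Applying B2's transfer function to that IN value gives OUT[B2] (row B2 above).

Answer: {a: ⊤, b: -3, c: ⊤, d: ⊤, e: -3, f: ⊤}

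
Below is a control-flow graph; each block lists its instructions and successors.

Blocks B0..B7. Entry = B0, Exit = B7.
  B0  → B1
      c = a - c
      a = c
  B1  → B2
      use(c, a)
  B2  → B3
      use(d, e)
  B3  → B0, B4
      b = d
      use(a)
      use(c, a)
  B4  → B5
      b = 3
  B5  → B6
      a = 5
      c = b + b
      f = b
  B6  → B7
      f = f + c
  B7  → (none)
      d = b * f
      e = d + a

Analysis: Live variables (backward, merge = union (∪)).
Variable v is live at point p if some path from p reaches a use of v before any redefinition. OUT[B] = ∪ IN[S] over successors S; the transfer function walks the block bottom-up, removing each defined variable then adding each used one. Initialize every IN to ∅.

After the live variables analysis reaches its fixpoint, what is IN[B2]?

Converged values:
  B0:  IN={a, c, d, e}  OUT={a, c, d, e}
  B1:  IN={a, c, d, e}  OUT={a, c, d, e}
  B2:  IN={a, c, d, e}  OUT={a, c, d, e}
  B3:  IN={a, c, d, e}  OUT={a, c, d, e}
  B4:  IN={}  OUT={b}
  B5:  IN={b}  OUT={a, b, c, f}
  B6:  IN={a, b, c, f}  OUT={a, b, f}
  B7:  IN={a, b, f}  OUT={}

Merge at B2: OUT[B2] = IN[B3] = {a, c, d, e}
Applying B2's transfer function to that OUT value gives IN[B2] (row B2 above).

Answer: {a, c, d, e}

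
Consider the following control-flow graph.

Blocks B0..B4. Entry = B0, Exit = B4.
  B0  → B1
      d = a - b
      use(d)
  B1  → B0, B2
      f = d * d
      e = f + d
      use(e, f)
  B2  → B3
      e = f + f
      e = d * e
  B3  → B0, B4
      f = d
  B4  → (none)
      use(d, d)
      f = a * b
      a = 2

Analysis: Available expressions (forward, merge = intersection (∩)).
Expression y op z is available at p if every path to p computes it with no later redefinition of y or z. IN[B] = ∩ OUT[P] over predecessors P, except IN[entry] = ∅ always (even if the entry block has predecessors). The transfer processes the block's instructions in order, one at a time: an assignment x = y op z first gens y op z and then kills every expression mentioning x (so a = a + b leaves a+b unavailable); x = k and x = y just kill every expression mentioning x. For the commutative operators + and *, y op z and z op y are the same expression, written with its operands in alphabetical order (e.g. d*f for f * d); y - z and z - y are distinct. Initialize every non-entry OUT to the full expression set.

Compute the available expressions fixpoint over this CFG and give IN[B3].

Answer: {a-b, d*d, d+f, f+f}

Trace:
Per-block solution:
  B0:  IN={}  OUT={a-b}
  B1:  IN={a-b}  OUT={a-b, d*d, d+f}
  B2:  IN={a-b, d*d, d+f}  OUT={a-b, d*d, d+f, f+f}
  B3:  IN={a-b, d*d, d+f, f+f}  OUT={a-b, d*d}
  B4:  IN={a-b, d*d}  OUT={d*d}

Merge at B3: IN[B3] = OUT[B2] = {a-b, d*d, d+f, f+f}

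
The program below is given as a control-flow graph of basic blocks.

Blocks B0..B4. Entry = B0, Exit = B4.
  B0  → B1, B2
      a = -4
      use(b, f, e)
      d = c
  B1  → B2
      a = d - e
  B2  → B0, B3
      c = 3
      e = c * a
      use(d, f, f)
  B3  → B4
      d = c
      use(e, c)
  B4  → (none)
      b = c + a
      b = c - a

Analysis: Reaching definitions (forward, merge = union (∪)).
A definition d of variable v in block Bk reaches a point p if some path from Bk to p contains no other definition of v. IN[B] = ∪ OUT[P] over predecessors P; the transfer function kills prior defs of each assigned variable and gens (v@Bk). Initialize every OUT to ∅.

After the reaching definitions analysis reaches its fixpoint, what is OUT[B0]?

Answer: {a@B0, c@B2, d@B0, e@B2}

Trace:
Fixpoint table:
  B0:  IN={a@B0, a@B1, c@B2, d@B0, e@B2}  OUT={a@B0, c@B2, d@B0, e@B2}
  B1:  IN={a@B0, c@B2, d@B0, e@B2}  OUT={a@B1, c@B2, d@B0, e@B2}
  B2:  IN={a@B0, a@B1, c@B2, d@B0, e@B2}  OUT={a@B0, a@B1, c@B2, d@B0, e@B2}
  B3:  IN={a@B0, a@B1, c@B2, d@B0, e@B2}  OUT={a@B0, a@B1, c@B2, d@B3, e@B2}
  B4:  IN={a@B0, a@B1, c@B2, d@B3, e@B2}  OUT={a@B0, a@B1, b@B4, c@B2, d@B3, e@B2}

Merge at B0 (entry node, so the boundary value {} is joined with the incoming edge(s)): IN[B0] = {} ⊔ OUT[B2] = {a@B0, a@B1, c@B2, d@B0, e@B2}
Applying B0's transfer function to that IN value gives OUT[B0] (row B0 above).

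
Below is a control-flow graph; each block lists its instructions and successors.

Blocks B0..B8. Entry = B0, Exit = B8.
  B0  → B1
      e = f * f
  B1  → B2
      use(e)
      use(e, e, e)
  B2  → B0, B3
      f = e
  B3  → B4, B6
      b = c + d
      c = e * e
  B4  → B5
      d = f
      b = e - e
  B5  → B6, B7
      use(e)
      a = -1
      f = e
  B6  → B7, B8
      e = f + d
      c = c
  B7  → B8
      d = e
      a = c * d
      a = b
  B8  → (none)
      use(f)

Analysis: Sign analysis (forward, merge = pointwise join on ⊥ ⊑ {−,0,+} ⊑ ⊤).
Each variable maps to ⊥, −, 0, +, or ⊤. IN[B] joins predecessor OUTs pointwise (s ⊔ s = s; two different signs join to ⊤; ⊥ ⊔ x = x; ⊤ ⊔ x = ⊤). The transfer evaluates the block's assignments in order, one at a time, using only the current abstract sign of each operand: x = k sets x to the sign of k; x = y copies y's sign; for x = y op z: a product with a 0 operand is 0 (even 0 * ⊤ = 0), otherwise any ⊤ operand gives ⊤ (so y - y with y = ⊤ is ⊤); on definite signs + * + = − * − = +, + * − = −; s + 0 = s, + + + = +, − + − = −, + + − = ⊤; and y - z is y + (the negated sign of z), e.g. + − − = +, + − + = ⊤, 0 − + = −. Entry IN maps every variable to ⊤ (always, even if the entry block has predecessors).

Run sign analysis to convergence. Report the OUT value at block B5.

Fixpoint table:
  B0: | IN=(all ⊤) | OUT=(all ⊤)
  B1: | IN=(all ⊤) | OUT=(all ⊤)
  B2: | IN=(all ⊤) | OUT=(all ⊤)
  B3: | IN=(all ⊤) | OUT=(all ⊤)
  B4: | IN=(all ⊤) | OUT=(all ⊤)
  B5: | IN=(all ⊤) | OUT={a:-; rest ⊤}
  B6: | IN=(all ⊤) | OUT=(all ⊤)
  B7: | IN=(all ⊤) | OUT=(all ⊤)
  B8: | IN=(all ⊤) | OUT=(all ⊤)

Merge at B5: IN[B5] = OUT[B4] = {a: ⊤, b: ⊤, c: ⊤, d: ⊤, e: ⊤, f: ⊤}
Applying B5's transfer function to that IN value gives OUT[B5] (row B5 above).

Answer: {a: -, b: ⊤, c: ⊤, d: ⊤, e: ⊤, f: ⊤}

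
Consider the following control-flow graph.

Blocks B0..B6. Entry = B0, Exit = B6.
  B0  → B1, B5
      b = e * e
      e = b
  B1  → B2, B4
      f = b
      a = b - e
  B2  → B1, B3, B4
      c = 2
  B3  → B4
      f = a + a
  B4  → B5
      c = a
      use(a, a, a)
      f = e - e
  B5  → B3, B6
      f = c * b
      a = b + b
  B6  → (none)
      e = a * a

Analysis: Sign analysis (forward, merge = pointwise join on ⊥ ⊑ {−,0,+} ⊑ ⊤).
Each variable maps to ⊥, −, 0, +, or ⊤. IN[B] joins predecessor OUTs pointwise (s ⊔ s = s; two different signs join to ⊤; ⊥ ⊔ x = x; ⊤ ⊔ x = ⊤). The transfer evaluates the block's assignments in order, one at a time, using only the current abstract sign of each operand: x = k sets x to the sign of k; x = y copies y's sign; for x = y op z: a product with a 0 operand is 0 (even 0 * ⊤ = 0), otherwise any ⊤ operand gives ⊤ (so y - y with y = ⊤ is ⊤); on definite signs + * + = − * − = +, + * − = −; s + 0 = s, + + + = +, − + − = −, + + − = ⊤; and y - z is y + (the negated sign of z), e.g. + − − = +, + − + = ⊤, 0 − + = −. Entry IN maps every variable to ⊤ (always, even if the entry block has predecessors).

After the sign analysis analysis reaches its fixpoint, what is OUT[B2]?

Answer: {a: ⊤, b: ⊤, c: +, d: ⊤, e: ⊤, f: ⊤}

Derivation:
Converged values:
  B0:   IN=(all ⊤)   OUT=(all ⊤)
  B1:   IN=(all ⊤)   OUT=(all ⊤)
  B2:   IN=(all ⊤)   OUT={c:+; rest ⊤}
  B3:   IN=(all ⊤)   OUT=(all ⊤)
  B4:   IN=(all ⊤)   OUT=(all ⊤)
  B5:   IN=(all ⊤)   OUT=(all ⊤)
  B6:   IN=(all ⊤)   OUT=(all ⊤)

Merge at B2: IN[B2] = OUT[B1] = {a: ⊤, b: ⊤, c: ⊤, d: ⊤, e: ⊤, f: ⊤}
Applying B2's transfer function to that IN value gives OUT[B2] (row B2 above).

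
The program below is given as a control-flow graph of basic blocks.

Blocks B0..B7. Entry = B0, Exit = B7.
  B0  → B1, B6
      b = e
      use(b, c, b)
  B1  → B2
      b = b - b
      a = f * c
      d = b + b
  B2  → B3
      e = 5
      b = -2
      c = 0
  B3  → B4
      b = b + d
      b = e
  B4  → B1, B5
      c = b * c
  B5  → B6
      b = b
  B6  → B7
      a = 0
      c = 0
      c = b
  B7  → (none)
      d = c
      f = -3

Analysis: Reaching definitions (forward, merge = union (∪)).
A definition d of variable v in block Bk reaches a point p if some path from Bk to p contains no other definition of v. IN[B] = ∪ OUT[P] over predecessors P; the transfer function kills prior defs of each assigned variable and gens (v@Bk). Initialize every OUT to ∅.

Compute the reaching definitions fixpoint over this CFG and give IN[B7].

Answer: {a@B6, b@B0, b@B5, c@B6, d@B1, e@B2}

Derivation:
Fixpoint table:
  B0: | IN={} | OUT={b@B0}
  B1: | IN={a@B1, b@B0, b@B3, c@B4, d@B1, e@B2} | OUT={a@B1, b@B1, c@B4, d@B1, e@B2}
  B2: | IN={a@B1, b@B1, c@B4, d@B1, e@B2} | OUT={a@B1, b@B2, c@B2, d@B1, e@B2}
  B3: | IN={a@B1, b@B2, c@B2, d@B1, e@B2} | OUT={a@B1, b@B3, c@B2, d@B1, e@B2}
  B4: | IN={a@B1, b@B3, c@B2, d@B1, e@B2} | OUT={a@B1, b@B3, c@B4, d@B1, e@B2}
  B5: | IN={a@B1, b@B3, c@B4, d@B1, e@B2} | OUT={a@B1, b@B5, c@B4, d@B1, e@B2}
  B6: | IN={a@B1, b@B0, b@B5, c@B4, d@B1, e@B2} | OUT={a@B6, b@B0, b@B5, c@B6, d@B1, e@B2}
  B7: | IN={a@B6, b@B0, b@B5, c@B6, d@B1, e@B2} | OUT={a@B6, b@B0, b@B5, c@B6, d@B7, e@B2, f@B7}

Merge at B7: IN[B7] = OUT[B6] = {a@B6, b@B0, b@B5, c@B6, d@B1, e@B2}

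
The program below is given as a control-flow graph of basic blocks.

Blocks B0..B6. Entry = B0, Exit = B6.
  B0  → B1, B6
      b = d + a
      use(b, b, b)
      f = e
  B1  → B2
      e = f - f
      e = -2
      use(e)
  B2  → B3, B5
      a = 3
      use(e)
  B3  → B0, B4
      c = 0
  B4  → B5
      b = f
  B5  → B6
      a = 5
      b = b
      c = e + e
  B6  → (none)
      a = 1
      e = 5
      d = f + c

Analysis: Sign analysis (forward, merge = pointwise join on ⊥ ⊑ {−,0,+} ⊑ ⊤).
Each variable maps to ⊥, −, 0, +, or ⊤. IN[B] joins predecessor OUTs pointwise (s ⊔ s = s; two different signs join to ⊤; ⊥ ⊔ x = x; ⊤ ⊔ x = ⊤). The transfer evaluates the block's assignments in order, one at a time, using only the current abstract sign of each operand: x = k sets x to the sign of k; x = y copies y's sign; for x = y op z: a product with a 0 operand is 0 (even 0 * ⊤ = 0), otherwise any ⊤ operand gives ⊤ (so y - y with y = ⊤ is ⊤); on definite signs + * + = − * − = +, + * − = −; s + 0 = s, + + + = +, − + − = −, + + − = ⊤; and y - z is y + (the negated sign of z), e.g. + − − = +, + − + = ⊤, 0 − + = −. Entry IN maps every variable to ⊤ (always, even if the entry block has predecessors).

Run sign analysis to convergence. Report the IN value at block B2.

Answer: {a: ⊤, b: ⊤, c: ⊤, d: ⊤, e: -, f: ⊤}

Working:
Converged values:
  B0:  IN=(all ⊤)  OUT=(all ⊤)
  B1:  IN=(all ⊤)  OUT={e:-; rest ⊤}
  B2:  IN={e:-; rest ⊤}  OUT={a:+, e:-; rest ⊤}
  B3:  IN={a:+, e:-; rest ⊤}  OUT={a:+, c:0, e:-; rest ⊤}
  B4:  IN={a:+, c:0, e:-; rest ⊤}  OUT={a:+, c:0, e:-; rest ⊤}
  B5:  IN={a:+, e:-; rest ⊤}  OUT={a:+, c:-, e:-; rest ⊤}
  B6:  IN=(all ⊤)  OUT={a:+, e:+; rest ⊤}

Merge at B2: IN[B2] = OUT[B1] = {a: ⊤, b: ⊤, c: ⊤, d: ⊤, e: -, f: ⊤}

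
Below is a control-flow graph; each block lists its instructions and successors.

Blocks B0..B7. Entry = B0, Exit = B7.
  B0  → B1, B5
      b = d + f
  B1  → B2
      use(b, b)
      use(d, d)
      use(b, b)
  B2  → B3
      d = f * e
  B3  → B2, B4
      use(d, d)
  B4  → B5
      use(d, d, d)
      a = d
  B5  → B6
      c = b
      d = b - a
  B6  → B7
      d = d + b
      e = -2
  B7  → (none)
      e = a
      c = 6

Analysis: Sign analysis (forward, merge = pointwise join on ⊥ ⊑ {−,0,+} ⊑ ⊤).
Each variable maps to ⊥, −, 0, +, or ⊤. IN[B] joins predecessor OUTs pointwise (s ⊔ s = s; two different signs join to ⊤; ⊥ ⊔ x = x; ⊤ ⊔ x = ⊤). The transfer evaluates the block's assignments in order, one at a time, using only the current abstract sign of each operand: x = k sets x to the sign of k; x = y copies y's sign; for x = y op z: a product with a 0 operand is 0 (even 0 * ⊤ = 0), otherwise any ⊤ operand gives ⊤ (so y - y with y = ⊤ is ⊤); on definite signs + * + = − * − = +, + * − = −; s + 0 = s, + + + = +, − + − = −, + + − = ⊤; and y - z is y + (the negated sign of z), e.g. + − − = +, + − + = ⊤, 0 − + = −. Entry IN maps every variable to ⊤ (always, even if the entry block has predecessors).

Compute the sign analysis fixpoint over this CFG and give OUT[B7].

Per-block solution:
  B0: | IN=(all ⊤) | OUT=(all ⊤)
  B1: | IN=(all ⊤) | OUT=(all ⊤)
  B2: | IN=(all ⊤) | OUT=(all ⊤)
  B3: | IN=(all ⊤) | OUT=(all ⊤)
  B4: | IN=(all ⊤) | OUT=(all ⊤)
  B5: | IN=(all ⊤) | OUT=(all ⊤)
  B6: | IN=(all ⊤) | OUT={e:-; rest ⊤}
  B7: | IN={e:-; rest ⊤} | OUT={c:+; rest ⊤}

Merge at B7: IN[B7] = OUT[B6] = {a: ⊤, b: ⊤, c: ⊤, d: ⊤, e: -, f: ⊤}
Applying B7's transfer function to that IN value gives OUT[B7] (row B7 above).

Answer: {a: ⊤, b: ⊤, c: +, d: ⊤, e: ⊤, f: ⊤}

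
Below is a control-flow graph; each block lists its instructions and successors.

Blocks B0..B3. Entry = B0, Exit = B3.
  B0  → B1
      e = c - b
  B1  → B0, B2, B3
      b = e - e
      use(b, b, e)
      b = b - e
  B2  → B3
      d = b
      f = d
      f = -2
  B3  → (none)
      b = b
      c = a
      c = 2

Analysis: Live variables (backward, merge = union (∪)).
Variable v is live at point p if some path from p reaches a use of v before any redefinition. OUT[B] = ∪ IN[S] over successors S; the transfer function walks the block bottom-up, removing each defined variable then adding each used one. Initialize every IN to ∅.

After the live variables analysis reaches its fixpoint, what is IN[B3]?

Answer: {a, b}

Trace:
Fixpoint table:
  B0:  IN={a, b, c}  OUT={a, c, e}
  B1:  IN={a, c, e}  OUT={a, b, c}
  B2:  IN={a, b}  OUT={a, b}
  B3:  IN={a, b}  OUT={}

B3 is the boundary node: OUT[B3] = {}
Applying B3's transfer function to that OUT value gives IN[B3] (row B3 above).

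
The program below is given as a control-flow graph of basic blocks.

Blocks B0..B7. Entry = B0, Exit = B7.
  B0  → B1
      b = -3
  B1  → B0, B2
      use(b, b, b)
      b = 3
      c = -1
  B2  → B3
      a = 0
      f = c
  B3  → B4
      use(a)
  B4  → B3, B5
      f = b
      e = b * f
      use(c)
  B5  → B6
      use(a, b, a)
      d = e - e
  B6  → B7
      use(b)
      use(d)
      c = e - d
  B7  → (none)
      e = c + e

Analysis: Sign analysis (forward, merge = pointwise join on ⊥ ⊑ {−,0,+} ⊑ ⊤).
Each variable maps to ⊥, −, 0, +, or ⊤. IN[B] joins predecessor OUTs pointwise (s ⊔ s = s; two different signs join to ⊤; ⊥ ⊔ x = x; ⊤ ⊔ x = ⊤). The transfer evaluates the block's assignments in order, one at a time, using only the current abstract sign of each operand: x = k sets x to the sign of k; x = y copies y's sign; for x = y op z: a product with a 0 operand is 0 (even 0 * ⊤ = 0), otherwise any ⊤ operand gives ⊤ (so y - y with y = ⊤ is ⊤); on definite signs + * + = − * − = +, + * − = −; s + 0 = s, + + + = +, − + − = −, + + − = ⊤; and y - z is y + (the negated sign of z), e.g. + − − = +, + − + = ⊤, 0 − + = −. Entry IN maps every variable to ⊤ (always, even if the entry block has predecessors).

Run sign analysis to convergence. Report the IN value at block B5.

Converged values:
  B0: | IN=(all ⊤) | OUT={b:-; rest ⊤}
  B1: | IN={b:-; rest ⊤} | OUT={b:+, c:-; rest ⊤}
  B2: | IN={b:+, c:-; rest ⊤} | OUT={a:0, b:+, c:-, f:-; rest ⊤}
  B3: | IN={a:0, b:+, c:-; rest ⊤} | OUT={a:0, b:+, c:-; rest ⊤}
  B4: | IN={a:0, b:+, c:-; rest ⊤} | OUT={a:0, b:+, c:-, e:+, f:+; rest ⊤}
  B5: | IN={a:0, b:+, c:-, e:+, f:+; rest ⊤} | OUT={a:0, b:+, c:-, e:+, f:+; rest ⊤}
  B6: | IN={a:0, b:+, c:-, e:+, f:+; rest ⊤} | OUT={a:0, b:+, e:+, f:+; rest ⊤}
  B7: | IN={a:0, b:+, e:+, f:+; rest ⊤} | OUT={a:0, b:+, f:+; rest ⊤}

Merge at B5: IN[B5] = OUT[B4] = {a: 0, b: +, c: -, d: ⊤, e: +, f: +}

Answer: {a: 0, b: +, c: -, d: ⊤, e: +, f: +}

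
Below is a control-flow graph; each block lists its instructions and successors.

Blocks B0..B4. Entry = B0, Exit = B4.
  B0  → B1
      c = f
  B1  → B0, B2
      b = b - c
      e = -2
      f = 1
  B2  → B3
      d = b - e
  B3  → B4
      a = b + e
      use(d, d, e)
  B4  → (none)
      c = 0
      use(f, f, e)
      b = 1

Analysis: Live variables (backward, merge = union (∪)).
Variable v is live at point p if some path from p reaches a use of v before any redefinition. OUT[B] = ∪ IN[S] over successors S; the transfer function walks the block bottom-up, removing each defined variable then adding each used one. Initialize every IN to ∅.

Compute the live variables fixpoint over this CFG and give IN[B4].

Per-block solution:
  B0: | IN={b, f} | OUT={b, c}
  B1: | IN={b, c} | OUT={b, e, f}
  B2: | IN={b, e, f} | OUT={b, d, e, f}
  B3: | IN={b, d, e, f} | OUT={e, f}
  B4: | IN={e, f} | OUT={}

B4 is the boundary node: OUT[B4] = {}
Applying B4's transfer function to that OUT value gives IN[B4] (row B4 above).

Answer: {e, f}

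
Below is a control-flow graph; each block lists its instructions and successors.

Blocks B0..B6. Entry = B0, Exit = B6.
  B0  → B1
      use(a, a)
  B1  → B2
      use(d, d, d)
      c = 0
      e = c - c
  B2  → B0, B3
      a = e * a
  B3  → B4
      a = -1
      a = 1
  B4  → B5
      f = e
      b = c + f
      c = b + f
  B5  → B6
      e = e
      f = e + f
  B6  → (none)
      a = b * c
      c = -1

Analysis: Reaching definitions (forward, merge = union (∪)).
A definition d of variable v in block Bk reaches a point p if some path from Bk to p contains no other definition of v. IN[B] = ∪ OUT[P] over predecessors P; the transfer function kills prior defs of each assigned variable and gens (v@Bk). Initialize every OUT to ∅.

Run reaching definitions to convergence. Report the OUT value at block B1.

Answer: {a@B2, c@B1, e@B1}

Working:
Per-block solution:
  B0:   IN={a@B2, c@B1, e@B1}   OUT={a@B2, c@B1, e@B1}
  B1:   IN={a@B2, c@B1, e@B1}   OUT={a@B2, c@B1, e@B1}
  B2:   IN={a@B2, c@B1, e@B1}   OUT={a@B2, c@B1, e@B1}
  B3:   IN={a@B2, c@B1, e@B1}   OUT={a@B3, c@B1, e@B1}
  B4:   IN={a@B3, c@B1, e@B1}   OUT={a@B3, b@B4, c@B4, e@B1, f@B4}
  B5:   IN={a@B3, b@B4, c@B4, e@B1, f@B4}   OUT={a@B3, b@B4, c@B4, e@B5, f@B5}
  B6:   IN={a@B3, b@B4, c@B4, e@B5, f@B5}   OUT={a@B6, b@B4, c@B6, e@B5, f@B5}

Merge at B1: IN[B1] = OUT[B0] = {a@B2, c@B1, e@B1}
Applying B1's transfer function to that IN value gives OUT[B1] (row B1 above).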